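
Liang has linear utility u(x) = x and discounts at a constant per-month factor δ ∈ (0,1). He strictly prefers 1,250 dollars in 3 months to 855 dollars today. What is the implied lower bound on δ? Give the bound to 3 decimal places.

Comparing present values: 855 < δ^3·1250.
Hence δ^3 > 855/1250 = 0.68400, and x ↦ x^(1/3) is increasing on (0,∞).
δ > 0.68400^(1/3) = 0.881.

δ > 0.881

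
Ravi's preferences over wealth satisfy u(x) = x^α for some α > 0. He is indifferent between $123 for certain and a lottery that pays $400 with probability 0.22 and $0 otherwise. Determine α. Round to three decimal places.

The lottery's expected utility is 0.22·u(400) + 0.78·u(0) = 0.22·400^α (since u(0) = 0 for α > 0).
Equating: 123^α = 0.22·400^α, i.e. 0.3075^α = 0.22.
Take logs: α = ln 0.22 / ln(123/400) ≈ 1.28394.

α ≈ 1.284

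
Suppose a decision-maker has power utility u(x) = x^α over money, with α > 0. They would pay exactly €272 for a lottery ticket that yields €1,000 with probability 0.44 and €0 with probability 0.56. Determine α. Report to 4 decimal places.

α ≈ 0.6306

EU(lottery) = 0.44·1000^α + 0.56·0 = 0.44·1000^α.
Equating: 272^α = 0.44·1000^α, i.e. 0.2720^α = 0.44.
Taking logs: α·ln(272/1000) = ln(0.44), so α = -0.8209806 / -1.3019532 ≈ 0.6306.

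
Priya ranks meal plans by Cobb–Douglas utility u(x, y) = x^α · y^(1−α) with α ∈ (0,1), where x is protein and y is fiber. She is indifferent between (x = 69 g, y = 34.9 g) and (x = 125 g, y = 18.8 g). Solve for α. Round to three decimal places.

α ≈ 0.510

Indifference: 69^α · 34.9^(1−α) = 125^α · 18.8^(1−α).
(69/125)^α = (18.8/34.9)^(1−α); take logs: α·ln(69/125) = (1−α)·ln(18.8/34.9), i.e. α·-0.594207 = (1−α)·-0.618630.
With A = -0.594207 and B = -0.618630: α·A = (1−α)·B, so α = B/(A+B) = -0.618630/-1.212837 ≈ 0.510.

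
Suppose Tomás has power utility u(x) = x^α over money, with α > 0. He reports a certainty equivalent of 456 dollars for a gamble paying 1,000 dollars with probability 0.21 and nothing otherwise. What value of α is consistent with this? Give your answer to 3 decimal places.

The lottery's expected utility is 0.21·u(1000) + 0.79·u(0) = 0.21·1000^α (since u(0) = 0 for α > 0).
Indifference: 456^α = 0.21·1000^α, so (456/1000)^α = 0.21.
Take logs: α = ln 0.21 / ln(456/1000) ≈ 1.98742.

α ≈ 1.987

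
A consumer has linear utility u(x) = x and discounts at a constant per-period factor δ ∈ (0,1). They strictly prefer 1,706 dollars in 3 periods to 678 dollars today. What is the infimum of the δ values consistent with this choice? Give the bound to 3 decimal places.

Under u(x) = x this choice says 678 < δ^3·1706.
Hence δ^3 > 678/1706 = 0.39742, and x ↦ x^(1/3) is increasing on (0,∞).
δ > (678/1706)^(1/3) ≈ 0.735.

δ > 0.735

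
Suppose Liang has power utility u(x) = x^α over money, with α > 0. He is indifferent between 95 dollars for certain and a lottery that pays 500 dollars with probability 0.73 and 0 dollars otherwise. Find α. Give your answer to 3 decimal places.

Since u(0) = 0, the lottery's EU is 0.73·500^α.
Equating: 95^α = 0.73·500^α, i.e. 0.1900^α = 0.73.
Take logs: α = ln 0.73 / ln(95/500) ≈ 0.18950.

α ≈ 0.190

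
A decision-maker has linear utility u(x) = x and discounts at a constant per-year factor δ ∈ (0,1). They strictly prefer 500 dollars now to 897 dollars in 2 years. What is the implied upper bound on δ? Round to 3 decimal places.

Under u(x) = x this choice says 500 > δ^2·897.
Dividing by 897: δ^2 < 0.55741. Both sides are positive, so the square root keeps the direction.
δ < (500/897)^(1/2) ≈ 0.747.

δ < 0.747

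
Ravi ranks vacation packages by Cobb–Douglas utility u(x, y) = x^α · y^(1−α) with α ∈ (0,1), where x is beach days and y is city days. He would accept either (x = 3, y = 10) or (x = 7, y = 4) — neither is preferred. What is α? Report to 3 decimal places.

Indifference: 3^α · 10^(1−α) = 7^α · 4^(1−α).
(3/7)^α = (4/10)^(1−α); take logs: α·ln(3/7) = (1−α)·ln(4/10), i.e. α·-0.847298 = (1−α)·-0.916291.
Thus α·(-1.763589) = -0.916291, so α = -0.916291/-1.763589 ≈ 0.520.

α ≈ 0.520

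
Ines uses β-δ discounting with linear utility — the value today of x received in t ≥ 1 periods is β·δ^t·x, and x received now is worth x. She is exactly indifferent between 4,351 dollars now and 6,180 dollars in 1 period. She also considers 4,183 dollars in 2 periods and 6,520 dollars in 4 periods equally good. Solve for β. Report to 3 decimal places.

β ≈ 0.879

Both payoffs in the second observation are in the future, so β drops out: δ^2·4183 = δ^4·6520 ⇒ δ^2 = 4183/6520 = 0.64156, so δ = 0.80098.
Now use the now-vs-future pair: 4351 = β·δ·6180 gives β = 4351/(0.80098·6180) ≈ 0.879.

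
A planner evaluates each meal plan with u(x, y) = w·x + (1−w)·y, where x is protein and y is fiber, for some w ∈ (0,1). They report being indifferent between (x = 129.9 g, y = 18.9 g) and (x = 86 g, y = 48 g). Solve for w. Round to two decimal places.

u(129.9,18.9) = u(86,48) means w·129.9 + (1−w)·18.9 = w·86 + (1−w)·48.
w·(129.9−86) = (1−w)·(48−18.9), i.e. w·43.9 = (1−w)·29.1.
The marginal rate of substitution is 29.1/43.9, so w = 29.1/(43.9+29.1) = 0.40.

w = 0.40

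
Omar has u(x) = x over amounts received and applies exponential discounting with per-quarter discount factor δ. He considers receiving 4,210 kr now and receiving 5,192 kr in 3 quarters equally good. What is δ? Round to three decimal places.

δ ≈ 0.933

Indifference means u(4210) = δ^3 · u(5192), so δ^3 = u(4210)/u(5192).
With u(x) = x: δ^3 = 4210/5192 = 0.81086.
Hence δ = (0.81086)^(1/3) = 0.93250.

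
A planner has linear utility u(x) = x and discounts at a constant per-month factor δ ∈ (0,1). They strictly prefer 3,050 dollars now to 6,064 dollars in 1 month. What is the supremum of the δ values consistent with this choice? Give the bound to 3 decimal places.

The preference means 3050 > δ·6064.
Dividing through by 6064 gives δ < 0.50297.

δ < 0.503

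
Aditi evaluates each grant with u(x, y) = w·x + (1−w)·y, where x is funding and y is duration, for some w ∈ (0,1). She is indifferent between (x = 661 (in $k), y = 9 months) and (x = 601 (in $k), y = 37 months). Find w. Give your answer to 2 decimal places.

u(661,9) = u(601,37) means w·661 + (1−w)·9 = w·601 + (1−w)·37.
w·(661−601) = (1−w)·(37−9), i.e. w·60 = (1−w)·28.
The marginal rate of substitution is 28/60, so w = 28/(60+28) = 0.32.

w = 0.32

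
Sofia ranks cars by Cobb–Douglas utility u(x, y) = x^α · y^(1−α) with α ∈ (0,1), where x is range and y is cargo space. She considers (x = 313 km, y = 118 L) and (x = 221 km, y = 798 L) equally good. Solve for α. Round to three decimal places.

Indifference: 313^α · 118^(1−α) = 221^α · 798^(1−α).
Rearrange to (313/221)^α = (798/118)^(1−α) and take logs: α·0.348040 = (1−α)·1.911424.
With A = 0.348040 and B = 1.911424: α·A = (1−α)·B, so α = B/(A+B) = 1.911424/2.259464 ≈ 0.846.

α ≈ 0.846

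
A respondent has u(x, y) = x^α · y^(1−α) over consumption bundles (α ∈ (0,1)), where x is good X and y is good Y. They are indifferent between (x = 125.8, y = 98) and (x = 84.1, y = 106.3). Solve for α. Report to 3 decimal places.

The Cobb–Douglas utilities coincide, so 125.8^α·98^(1−α) = 84.1^α·106.3^(1−α).
Rearrange to (125.8/84.1)^α = (106.3/98)^(1−α) and take logs: α·0.402687 = (1−α)·0.081298.
Thus α·(0.483985) = 0.081298, so α = 0.081298/0.483985 ≈ 0.168.

α ≈ 0.168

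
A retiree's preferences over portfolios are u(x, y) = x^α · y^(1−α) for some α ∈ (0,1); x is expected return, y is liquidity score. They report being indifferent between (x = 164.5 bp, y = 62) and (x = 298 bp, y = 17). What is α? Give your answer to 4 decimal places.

α ≈ 0.6853

Indifference: 164.5^α · 62^(1−α) = 298^α · 17^(1−α).
Taking logs: α·ln 164.5 + (1−α)·ln 62 = α·ln 298 + (1−α)·ln 17, i.e. α·-0.5941829 = (1−α)·-1.2939210.
So α/(1−α) = (-1.2939210)/(-0.5941829) = 2.1776477, and α = 2.1776477/3.1776477 ≈ 0.6853.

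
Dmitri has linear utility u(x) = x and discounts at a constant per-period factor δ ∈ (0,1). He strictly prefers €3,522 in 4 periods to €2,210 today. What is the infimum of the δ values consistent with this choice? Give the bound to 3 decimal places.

δ > 0.890

Under u(x) = x this choice says 2210 < δ^4·3522.
Dividing by 3522: δ^4 > 0.62748. Both sides are positive, so the 4th root keeps the direction.
δ > (2210/3522)^(1/4) ≈ 0.890.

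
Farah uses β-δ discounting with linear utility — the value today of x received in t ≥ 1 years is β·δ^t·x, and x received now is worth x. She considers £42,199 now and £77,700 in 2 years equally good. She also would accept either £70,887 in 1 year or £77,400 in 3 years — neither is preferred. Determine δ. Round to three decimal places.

Both payoffs in the second observation are in the future, so β drops out: δ^1·70887 = δ^3·77400 ⇒ δ^2 = 70887/77400 = 0.91585, so δ = 0.95700.

δ ≈ 0.957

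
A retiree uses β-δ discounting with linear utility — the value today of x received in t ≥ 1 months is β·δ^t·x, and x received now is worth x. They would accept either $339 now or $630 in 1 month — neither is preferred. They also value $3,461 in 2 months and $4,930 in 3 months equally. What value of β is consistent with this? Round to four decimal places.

From the later pair, β·δ^2·3461 = β·δ^3·4930; dividing through, δ = 3461/4930 = 0.70203.
Now use the now-vs-future pair: 339 = β·δ·630 gives β = 339/(0.70203·630) ≈ 0.7665.

β ≈ 0.7665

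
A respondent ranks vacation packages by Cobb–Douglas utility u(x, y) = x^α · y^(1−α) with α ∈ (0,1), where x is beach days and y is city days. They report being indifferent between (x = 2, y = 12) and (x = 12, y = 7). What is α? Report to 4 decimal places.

α ≈ 0.2313

The Cobb–Douglas utilities coincide, so 2^α·12^(1−α) = 12^α·7^(1−α).
Rearrange to (2/12)^α = (7/12)^(1−α) and take logs: α·-1.7917595 = (1−α)·-0.5389965.
Thus α·(-2.3307560) = -0.5389965, so α = -0.5389965/-2.3307560 ≈ 0.2313.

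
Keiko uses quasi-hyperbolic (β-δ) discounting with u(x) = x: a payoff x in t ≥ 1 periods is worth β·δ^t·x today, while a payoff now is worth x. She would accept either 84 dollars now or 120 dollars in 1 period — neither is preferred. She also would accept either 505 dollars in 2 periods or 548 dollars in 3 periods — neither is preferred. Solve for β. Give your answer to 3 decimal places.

β ≈ 0.760

The second indifference involves only future payoffs, so β cancels: β·δ^2·505 = β·δ^3·548, giving δ = 505/548 = 0.92153.
Now use the now-vs-future pair: 84 = β·δ·120 gives β = 84/(0.92153·120) ≈ 0.760.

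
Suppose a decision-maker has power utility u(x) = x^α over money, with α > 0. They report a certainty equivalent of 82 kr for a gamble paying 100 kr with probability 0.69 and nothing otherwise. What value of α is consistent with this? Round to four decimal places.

α ≈ 1.8698

Since u(0) = 0, the lottery's EU is 0.69·100^α.
Equating: 82^α = 0.69·100^α, i.e. 0.8200^α = 0.69.
Take logs: α = ln 0.69 / ln(82/100) ≈ 1.869801.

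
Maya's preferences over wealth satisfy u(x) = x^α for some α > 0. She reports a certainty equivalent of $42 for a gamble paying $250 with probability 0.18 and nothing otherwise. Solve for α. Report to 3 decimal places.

EU(lottery) = 0.18·250^α + 0.82·0 = 0.18·250^α.
Equating: 42^α = 0.18·250^α, i.e. 0.1680^α = 0.18.
α = ln(0.18) / ln(42/250) = -1.714798/-1.783791 ≈ 0.961.

α ≈ 0.961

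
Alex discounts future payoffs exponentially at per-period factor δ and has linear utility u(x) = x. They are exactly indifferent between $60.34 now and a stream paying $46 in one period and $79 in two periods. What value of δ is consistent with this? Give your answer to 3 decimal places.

δ ≈ 0.630

Equating present values: 60.34 = 46δ + 79δ².
Rearranged: 79δ² + 46δ − 60.34 = 0.
The positive root is δ = [−46 + √(46² + 4·79·60.34)] / (2·79) = (−46 + 145.545)/158 ≈ 0.630.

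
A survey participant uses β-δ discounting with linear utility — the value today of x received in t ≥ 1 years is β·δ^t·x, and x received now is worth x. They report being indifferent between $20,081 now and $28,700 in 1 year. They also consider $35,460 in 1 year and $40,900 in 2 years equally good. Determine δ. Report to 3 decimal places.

From the later pair, β·δ^1·35460 = β·δ^2·40900; dividing through, δ = 35460/40900 = 0.86699.

δ ≈ 0.867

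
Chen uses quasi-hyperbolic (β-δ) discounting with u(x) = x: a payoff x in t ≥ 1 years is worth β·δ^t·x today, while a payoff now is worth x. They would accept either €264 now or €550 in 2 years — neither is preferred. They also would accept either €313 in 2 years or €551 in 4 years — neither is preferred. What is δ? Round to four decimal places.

The second indifference involves only future payoffs, so β cancels: β·δ^2·313 = β·δ^4·551, giving δ^2 = 313/551 = 0.56806, so δ = 0.75370.

δ ≈ 0.7537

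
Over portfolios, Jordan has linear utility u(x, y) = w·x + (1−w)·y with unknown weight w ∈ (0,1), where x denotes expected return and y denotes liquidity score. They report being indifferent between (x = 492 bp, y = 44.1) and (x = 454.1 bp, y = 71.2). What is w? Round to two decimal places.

w = 0.42

Indifference: w·492 + (1−w)·44.1 = w·454.1 + (1−w)·71.2.
w·(492−454.1) = (1−w)·(71.2−44.1), i.e. w·37.9 = (1−w)·27.1.
The marginal rate of substitution is 27.1/37.9, so w = 27.1/(37.9+27.1) = 0.42.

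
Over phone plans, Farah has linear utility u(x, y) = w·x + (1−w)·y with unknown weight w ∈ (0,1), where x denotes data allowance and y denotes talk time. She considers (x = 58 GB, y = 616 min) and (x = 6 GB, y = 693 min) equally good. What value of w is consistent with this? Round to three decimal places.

Indifference: w·58 + (1−w)·616 = w·6 + (1−w)·693.
Rearranging, 52·w − 77·(1−w) = 0.
The marginal rate of substitution is 77/52, so w = 77/(52+77) = 0.597.

w = 0.597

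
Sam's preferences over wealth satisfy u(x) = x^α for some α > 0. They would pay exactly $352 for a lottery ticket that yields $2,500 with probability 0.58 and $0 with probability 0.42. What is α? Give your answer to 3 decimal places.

EU(lottery) = 0.58·2500^α + 0.42·0 = 0.58·2500^α.
Setting u(352) equal to that: 352^α = 0.58·2500^α ⇒ (352/2500)^α = 0.58.
Take logs: α = ln 0.58 / ln(352/2500) ≈ 0.27786.

α ≈ 0.278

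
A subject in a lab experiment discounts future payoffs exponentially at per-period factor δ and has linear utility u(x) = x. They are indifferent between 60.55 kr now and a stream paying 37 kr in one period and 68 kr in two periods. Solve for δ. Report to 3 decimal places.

δ ≈ 0.710

The stream is worth 37δ + 68δ² today, so 37δ + 68δ² = 60.55.
That is, 68δ² + 37δ − 60.55 = 0, a quadratic in δ.
δ = (−37 + √(37² + 4·68·60.55)) / (2·68) = (−37 + √17838.60) / 136 ≈ 0.710.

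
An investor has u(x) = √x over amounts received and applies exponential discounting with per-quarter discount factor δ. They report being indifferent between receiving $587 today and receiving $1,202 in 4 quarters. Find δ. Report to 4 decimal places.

The payoff in 4 quarters is discounted by δ^4, so u(587) = δ^4·u(1202) and δ^4 = u(587)/u(1202).
With u(x) = √x: δ^4 = √587/√1202 = √(587/1202) = 0.69882.
Hence δ = (0.69882)^(1/4) = 0.914306.

δ ≈ 0.9143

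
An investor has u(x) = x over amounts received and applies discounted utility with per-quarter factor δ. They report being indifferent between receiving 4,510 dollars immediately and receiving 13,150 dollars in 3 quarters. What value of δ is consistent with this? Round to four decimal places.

δ ≈ 0.7000

The payoff in 3 quarters is discounted by δ^3, so u(4510) = δ^3·u(13150) and δ^3 = u(4510)/u(13150).
With u(x) = x: δ^3 = 4510/13150 = 0.34297.
So δ = 0.34297^(1/3) ≈ 0.7000.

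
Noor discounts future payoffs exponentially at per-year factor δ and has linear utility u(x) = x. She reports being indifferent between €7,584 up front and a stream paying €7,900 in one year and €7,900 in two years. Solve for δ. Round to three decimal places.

δ ≈ 0.600

The stream is worth 7900δ + 7900δ² today, so 7900δ + 7900δ² = 7584.
That is, 7900δ² + 7900δ − 7584 = 0, a quadratic in δ.
By the quadratic formula (taking the positive root), δ = (−7900 + √302064400.00) / 15800 ≈ 0.600.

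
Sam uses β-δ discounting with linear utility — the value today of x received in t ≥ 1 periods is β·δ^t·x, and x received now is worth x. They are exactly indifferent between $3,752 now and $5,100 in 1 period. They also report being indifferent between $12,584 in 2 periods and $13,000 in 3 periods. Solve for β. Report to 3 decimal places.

β ≈ 0.760

From the later pair, β·δ^2·12584 = β·δ^3·13000; dividing through, δ = 12584/13000 = 0.96800.
The first indifference: 3752 = β·δ·5100, so β = 3752/(δ·5100) = 3752/(0.96800·5100) ≈ 0.760.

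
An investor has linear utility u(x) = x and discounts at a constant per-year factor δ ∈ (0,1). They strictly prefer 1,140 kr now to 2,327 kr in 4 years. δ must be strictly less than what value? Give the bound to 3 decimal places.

δ < 0.837

The preference means 1140 > δ^4·2327.
Hence δ^4 < 1140/2327 = 0.48990, and x ↦ x^(1/4) is increasing on (0,∞).
δ < 0.48990^(1/4) = 0.837.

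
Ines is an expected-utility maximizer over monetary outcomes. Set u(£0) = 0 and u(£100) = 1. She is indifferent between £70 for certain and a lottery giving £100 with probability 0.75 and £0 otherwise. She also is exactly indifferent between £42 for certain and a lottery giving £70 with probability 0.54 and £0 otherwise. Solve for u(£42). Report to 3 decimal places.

0.405

The first gamble pins u(£70): it must equal 0.75·1 + 0.25·0 = 0.75.
The second indifference gives u(£42) = 0.54·u(£70) + 0.46·u(£0) = 0.54·0.75 + 0.46·0.00 = 0.4050.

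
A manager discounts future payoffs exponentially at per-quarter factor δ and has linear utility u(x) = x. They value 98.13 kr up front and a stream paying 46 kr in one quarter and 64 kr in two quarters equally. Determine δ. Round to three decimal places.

Equating present values: 98.13 = 46δ + 64δ².
That is, 64δ² + 46δ − 98.13 = 0, a quadratic in δ.
The positive root is δ = [−46 + √(46² + 4·64·98.13)] / (2·64) = (−46 + 165.037)/128 ≈ 0.930.

δ ≈ 0.930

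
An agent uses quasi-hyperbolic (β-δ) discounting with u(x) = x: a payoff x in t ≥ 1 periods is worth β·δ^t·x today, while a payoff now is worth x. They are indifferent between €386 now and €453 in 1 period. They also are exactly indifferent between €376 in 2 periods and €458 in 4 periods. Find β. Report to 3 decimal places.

β ≈ 0.940

The second indifference involves only future payoffs, so β cancels: β·δ^2·376 = β·δ^4·458, giving δ^2 = 376/458 = 0.82096, so δ = 0.90607.
The first indifference: 386 = β·δ·453, so β = 386/(δ·453) = 386/(0.90607·453) ≈ 0.940.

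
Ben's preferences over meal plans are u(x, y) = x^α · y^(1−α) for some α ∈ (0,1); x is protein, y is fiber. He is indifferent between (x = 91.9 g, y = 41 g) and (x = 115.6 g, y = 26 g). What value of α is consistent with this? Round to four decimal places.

Set the two utilities equal: 91.9^α·41^(1−α) = 115.6^α·26^(1−α).
Taking logs: α·ln 91.9 + (1−α)·ln 41 = α·ln 115.6 + (1−α)·ln 26, i.e. α·-0.2294349 = (1−α)·-0.4554755.
With A = -0.2294349 and B = -0.4554755: α·A = (1−α)·B, so α = B/(A+B) = -0.4554755/-0.6849104 ≈ 0.6650.

α ≈ 0.6650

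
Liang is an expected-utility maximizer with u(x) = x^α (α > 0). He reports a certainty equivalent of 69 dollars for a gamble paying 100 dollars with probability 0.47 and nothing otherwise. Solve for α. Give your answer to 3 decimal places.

The lottery's expected utility is 0.47·u(100) + 0.53·u(0) = 0.47·100^α (since u(0) = 0 for α > 0).
Equating: 69^α = 0.47·100^α, i.e. 0.6900^α = 0.47.
α = ln(0.47) / ln(69/100) = -0.755023/-0.371064 ≈ 2.035.

α ≈ 2.035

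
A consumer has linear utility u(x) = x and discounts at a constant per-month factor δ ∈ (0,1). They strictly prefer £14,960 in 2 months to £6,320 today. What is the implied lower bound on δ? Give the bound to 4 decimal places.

δ > 0.6500

The preference means 6320 < δ^2·14960.
Hence δ^2 > 6320/14960 = 0.42246, and x ↦ x^(1/2) is increasing on (0,∞).
δ > 0.42246^(1/2) = 0.6500.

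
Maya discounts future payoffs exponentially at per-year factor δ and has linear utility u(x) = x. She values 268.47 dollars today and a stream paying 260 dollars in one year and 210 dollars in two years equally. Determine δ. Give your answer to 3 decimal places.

δ ≈ 0.670

The stream is worth 260δ + 210δ² today, so 260δ + 210δ² = 268.47.
So 210δ² + 260δ − 268.47 = 0.
δ = (−260 + √(260² + 4·210·268.47)) / (2·210) = (−260 + √293114.80) / 420 ≈ 0.670.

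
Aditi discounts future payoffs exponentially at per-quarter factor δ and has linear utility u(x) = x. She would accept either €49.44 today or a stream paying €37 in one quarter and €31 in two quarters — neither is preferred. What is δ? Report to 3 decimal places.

Equating present values: 49.44 = 37δ + 31δ².
Rearranged: 31δ² + 37δ − 49.44 = 0.
The positive root is δ = [−37 + √(37² + 4·31·49.44)] / (2·31) = (−37 + 86.600)/62 ≈ 0.800.

δ ≈ 0.800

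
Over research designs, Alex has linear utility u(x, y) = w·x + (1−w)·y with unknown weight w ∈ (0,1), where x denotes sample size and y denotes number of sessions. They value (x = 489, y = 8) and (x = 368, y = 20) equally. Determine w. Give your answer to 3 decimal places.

Equating utilities: w·489 + (1−w)·8 = w·368 + (1−w)·20.
Collecting terms: w·121 = (1−w)·12.
Hence w = 12/(121+12) = 12/133 = 0.090.

w = 0.090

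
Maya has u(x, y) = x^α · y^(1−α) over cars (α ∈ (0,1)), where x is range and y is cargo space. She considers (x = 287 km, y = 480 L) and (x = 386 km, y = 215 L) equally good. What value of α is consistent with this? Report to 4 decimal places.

Set the two utilities equal: 287^α·480^(1−α) = 386^α·215^(1−α).
Rearrange to (287/386)^α = (215/480)^(1−α) and take logs: α·-0.2963552 = (1−α)·-0.8031481.
With A = -0.2963552 and B = -0.8031481: α·A = (1−α)·B, so α = B/(A+B) = -0.8031481/-1.0995033 ≈ 0.7305.

α ≈ 0.7305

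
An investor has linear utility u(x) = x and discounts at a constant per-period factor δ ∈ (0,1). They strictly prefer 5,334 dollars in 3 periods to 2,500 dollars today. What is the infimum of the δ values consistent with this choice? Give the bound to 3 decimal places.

Under u(x) = x this choice says 2500 < δ^3·5334.
So δ^3 > 2500/5334 = 0.46869; taking the cube root of both positive sides preserves the inequality.
δ > 0.46869^(1/3) = 0.777.

δ > 0.777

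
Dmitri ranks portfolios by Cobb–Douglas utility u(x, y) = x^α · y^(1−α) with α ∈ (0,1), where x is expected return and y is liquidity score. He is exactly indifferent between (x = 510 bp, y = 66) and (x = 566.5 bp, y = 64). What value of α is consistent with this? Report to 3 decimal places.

α ≈ 0.227

Set the two utilities equal: 510^α·66^(1−α) = 566.5^α·64^(1−α).
Rearrange to (510/566.5)^α = (64/66)^(1−α) and take logs: α·-0.105066 = (1−α)·-0.030772.
With A = -0.105066 and B = -0.030772: α·A = (1−α)·B, so α = B/(A+B) = -0.030772/-0.135838 ≈ 0.227.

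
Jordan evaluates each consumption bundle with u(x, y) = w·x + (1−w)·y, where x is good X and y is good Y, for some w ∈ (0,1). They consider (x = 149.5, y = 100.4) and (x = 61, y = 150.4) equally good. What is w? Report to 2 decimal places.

w = 0.36

Indifference: w·149.5 + (1−w)·100.4 = w·61 + (1−w)·150.4.
Rearranging, 88.5·w − 50·(1−w) = 0.
The marginal rate of substitution is 50/88.5, so w = 50/(88.5+50) = 0.36.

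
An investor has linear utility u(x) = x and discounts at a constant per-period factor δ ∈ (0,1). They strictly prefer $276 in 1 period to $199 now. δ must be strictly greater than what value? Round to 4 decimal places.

δ > 0.7210

The preference means 199 < δ·276.
Dividing through by 276 gives δ > 0.72101.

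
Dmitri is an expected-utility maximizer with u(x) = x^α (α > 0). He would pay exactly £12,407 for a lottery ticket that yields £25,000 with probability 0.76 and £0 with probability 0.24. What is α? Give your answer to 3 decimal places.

Since u(0) = 0, the lottery's EU is 0.76·25000^α.
Setting u(12407) equal to that: 12407^α = 0.76·25000^α ⇒ (12407/25000)^α = 0.76.
Taking logs: α·ln(12407/25000) = ln(0.76), so α = -0.274437 / -0.700615 ≈ 0.392.

α ≈ 0.392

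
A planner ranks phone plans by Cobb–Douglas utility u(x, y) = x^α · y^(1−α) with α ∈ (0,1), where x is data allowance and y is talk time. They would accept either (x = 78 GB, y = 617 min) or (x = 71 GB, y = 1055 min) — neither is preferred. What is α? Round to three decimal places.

The Cobb–Douglas utilities coincide, so 78^α·617^(1−α) = 71^α·1055^(1−α).
Rearrange to (78/71)^α = (1055/617)^(1−α) and take logs: α·0.094029 = (1−α)·0.536427.
With A = 0.094029 and B = 0.536427: α·A = (1−α)·B, so α = B/(A+B) = 0.536427/0.630456 ≈ 0.851.

α ≈ 0.851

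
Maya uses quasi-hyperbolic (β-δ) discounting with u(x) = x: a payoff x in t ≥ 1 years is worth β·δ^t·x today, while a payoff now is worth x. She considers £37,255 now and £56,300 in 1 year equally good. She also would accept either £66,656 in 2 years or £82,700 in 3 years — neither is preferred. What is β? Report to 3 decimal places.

β ≈ 0.821

From the later pair, β·δ^2·66656 = β·δ^3·82700; dividing through, δ = 66656/82700 = 0.80600.
Substituting δ into 37255 = β·δ·56300: β = 37255/(45377.664) ≈ 0.821.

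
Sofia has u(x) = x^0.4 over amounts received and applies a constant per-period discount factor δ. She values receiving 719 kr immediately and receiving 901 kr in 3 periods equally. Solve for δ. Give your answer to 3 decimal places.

The payoff in 3 periods is discounted by δ^3, so u(719) = δ^3·u(901) and δ^3 = u(719)/u(901).
With u(x) = x^0.4: δ^3 = 719^0.4/901^0.4 = (719/901)^0.4 = 0.91370.
Taking the cube root: δ = 0.91370^(1/3) ≈ 0.970.

δ ≈ 0.970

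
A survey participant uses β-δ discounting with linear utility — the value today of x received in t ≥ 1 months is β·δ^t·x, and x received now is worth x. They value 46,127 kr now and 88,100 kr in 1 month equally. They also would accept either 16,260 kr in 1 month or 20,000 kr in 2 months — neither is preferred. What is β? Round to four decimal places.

β ≈ 0.6440

The second indifference involves only future payoffs, so β cancels: β·δ^1·16260 = β·δ^2·20000, giving δ = 16260/20000 = 0.81300.
Substituting δ into 46127 = β·δ·88100: β = 46127/(71625.300) ≈ 0.6440.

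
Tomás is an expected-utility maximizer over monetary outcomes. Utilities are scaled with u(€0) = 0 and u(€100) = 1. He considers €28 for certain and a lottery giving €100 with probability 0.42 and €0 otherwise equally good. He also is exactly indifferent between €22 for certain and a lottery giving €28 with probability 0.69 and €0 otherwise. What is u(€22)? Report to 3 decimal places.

0.290

The first gamble pins u(€28): it must equal 0.42·1 + 0.58·0 = 0.42.
The second indifference gives u(€22) = 0.69·u(€28) + 0.31·u(€0) = 0.69·0.42 + 0.31·0.00 = 0.2898.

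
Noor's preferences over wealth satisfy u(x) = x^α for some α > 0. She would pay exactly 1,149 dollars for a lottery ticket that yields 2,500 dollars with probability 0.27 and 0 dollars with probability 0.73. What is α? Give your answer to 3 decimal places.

The lottery's expected utility is 0.27·u(2500) + 0.73·u(0) = 0.27·2500^α (since u(0) = 0 for α > 0).
Indifference: 1149^α = 0.27·2500^α, so (1149/2500)^α = 0.27.
Taking logs: α·ln(1149/2500) = ln(0.27), so α = -1.309333 / -0.777399 ≈ 1.684.

α ≈ 1.684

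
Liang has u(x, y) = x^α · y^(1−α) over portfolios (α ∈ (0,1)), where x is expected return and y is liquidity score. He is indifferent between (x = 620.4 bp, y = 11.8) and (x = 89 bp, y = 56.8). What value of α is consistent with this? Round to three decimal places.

Set the two utilities equal: 620.4^α·11.8^(1−α) = 89^α·56.8^(1−α).
Taking logs: α·ln 620.4 + (1−α)·ln 11.8 = α·ln 89 + (1−α)·ln 56.8, i.e. α·1.941728 = (1−α)·1.571437.
So α/(1−α) = (1.571437)/(1.941728) = 0.809298, and α = 0.809298/1.809298 ≈ 0.447.

α ≈ 0.447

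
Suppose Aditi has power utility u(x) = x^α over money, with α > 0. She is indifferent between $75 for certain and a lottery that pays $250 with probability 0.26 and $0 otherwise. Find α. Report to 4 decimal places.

α ≈ 1.1189

EU(lottery) = 0.26·250^α + 0.74·0 = 0.26·250^α.
Equating: 75^α = 0.26·250^α, i.e. 0.3000^α = 0.26.
Take logs: α = ln 0.26 / ln(75/250) ≈ 1.118857.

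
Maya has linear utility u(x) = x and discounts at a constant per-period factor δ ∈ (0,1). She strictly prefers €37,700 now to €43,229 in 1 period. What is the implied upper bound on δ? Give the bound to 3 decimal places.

Comparing present values: 37700 > δ·43229.
So δ < 37700/43229 = 0.87210.

δ < 0.872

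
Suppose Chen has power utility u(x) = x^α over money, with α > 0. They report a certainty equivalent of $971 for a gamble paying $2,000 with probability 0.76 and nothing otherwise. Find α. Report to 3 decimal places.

α ≈ 0.380

Since u(0) = 0, the lottery's EU is 0.76·2000^α.
Equating: 971^α = 0.76·2000^α, i.e. 0.4855^α = 0.76.
α = ln(0.76) / ln(971/2000) = -0.274437/-0.722576 ≈ 0.380.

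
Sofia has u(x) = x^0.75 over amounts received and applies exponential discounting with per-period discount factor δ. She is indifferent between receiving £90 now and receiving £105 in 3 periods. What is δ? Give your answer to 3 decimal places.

δ ≈ 0.962

The payoff in 3 periods is discounted by δ^3, so u(90) = δ^3·u(105) and δ^3 = u(90)/u(105).
With u(x) = x^0.75: δ^3 = 90^0.75/105^0.75 = (90/105)^0.75 = 0.89082.
So δ = 0.89082^(1/3) ≈ 0.962.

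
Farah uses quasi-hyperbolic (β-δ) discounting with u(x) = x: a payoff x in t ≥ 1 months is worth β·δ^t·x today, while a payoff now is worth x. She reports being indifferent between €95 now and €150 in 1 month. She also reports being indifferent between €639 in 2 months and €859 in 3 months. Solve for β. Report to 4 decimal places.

β ≈ 0.8514

From the later pair, β·δ^2·639 = β·δ^3·859; dividing through, δ = 639/859 = 0.74389.
Now use the now-vs-future pair: 95 = β·δ·150 gives β = 95/(0.74389·150) ≈ 0.8514.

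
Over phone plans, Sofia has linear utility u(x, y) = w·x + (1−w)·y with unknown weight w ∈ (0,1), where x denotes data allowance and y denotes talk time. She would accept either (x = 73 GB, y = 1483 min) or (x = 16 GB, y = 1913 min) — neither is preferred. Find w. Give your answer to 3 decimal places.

u(73,1483) = u(16,1913) means w·73 + (1−w)·1483 = w·16 + (1−w)·1913.
Rearranging, 57·w − 430·(1−w) = 0.
The marginal rate of substitution is 430/57, so w = 430/(57+430) = 0.883.

w = 0.883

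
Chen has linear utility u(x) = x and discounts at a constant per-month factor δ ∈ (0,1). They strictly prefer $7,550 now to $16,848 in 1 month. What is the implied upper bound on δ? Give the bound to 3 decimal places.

δ < 0.448

Comparing present values: 7550 > δ·16848.
Dividing through by 16848 gives δ < 0.44812.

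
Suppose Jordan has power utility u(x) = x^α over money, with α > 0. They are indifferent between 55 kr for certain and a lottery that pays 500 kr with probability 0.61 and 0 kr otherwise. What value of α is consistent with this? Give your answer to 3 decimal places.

α ≈ 0.224

EU(lottery) = 0.61·500^α + 0.39·0 = 0.61·500^α.
Indifference: 55^α = 0.61·500^α, so (55/500)^α = 0.61.
α = ln(0.61) / ln(55/500) = -0.494296/-2.207275 ≈ 0.224.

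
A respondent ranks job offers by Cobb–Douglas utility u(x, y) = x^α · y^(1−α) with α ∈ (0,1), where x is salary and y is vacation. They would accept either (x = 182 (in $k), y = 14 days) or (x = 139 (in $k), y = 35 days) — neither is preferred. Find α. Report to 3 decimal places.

Indifference: 182^α · 14^(1−α) = 139^α · 35^(1−α).
Rearrange to (182/139)^α = (35/14)^(1−α) and take logs: α·0.269533 = (1−α)·0.916291.
So α/(1−α) = (0.916291)/(0.269533) = 3.399550, and α = 3.399550/4.399550 ≈ 0.773.

α ≈ 0.773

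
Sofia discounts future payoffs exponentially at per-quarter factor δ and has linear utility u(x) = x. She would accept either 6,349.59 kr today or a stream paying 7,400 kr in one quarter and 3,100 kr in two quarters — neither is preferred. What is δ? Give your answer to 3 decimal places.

Present value of the stream is 7400·δ + 3100·δ². Indifference gives 7400δ + 3100δ² = 6349.59.
That is, 3100δ² + 7400δ − 6349.59 = 0, a quadratic in δ.
δ = (−7400 + √(7400² + 4·3100·6349.59)) / (2·3100) = (−7400 + √133494916.00) / 6200 ≈ 0.670.

δ ≈ 0.670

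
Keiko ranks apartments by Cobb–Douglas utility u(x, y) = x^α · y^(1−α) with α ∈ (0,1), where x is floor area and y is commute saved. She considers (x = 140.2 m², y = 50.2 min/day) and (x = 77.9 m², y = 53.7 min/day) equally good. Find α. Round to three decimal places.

α ≈ 0.103

Indifference: 140.2^α · 50.2^(1−α) = 77.9^α · 53.7^(1−α).
(140.2/77.9)^α = (53.7/50.2)^(1−α); take logs: α·ln(140.2/77.9) = (1−α)·ln(53.7/50.2), i.e. α·0.587644 = (1−α)·0.067398.
With A = 0.587644 and B = 0.067398: α·A = (1−α)·B, so α = B/(A+B) = 0.067398/0.655042 ≈ 0.103.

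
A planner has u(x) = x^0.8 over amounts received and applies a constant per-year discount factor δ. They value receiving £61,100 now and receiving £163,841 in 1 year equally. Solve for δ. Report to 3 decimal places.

δ ≈ 0.454

Equating discounted utilities: u(61100) = δ·u(163841) ⇒ δ = u(61100)/u(163841).
With u(x) = x^0.8: δ = 61100^0.8/163841^0.8 = (61100/163841)^0.8 = 0.45425.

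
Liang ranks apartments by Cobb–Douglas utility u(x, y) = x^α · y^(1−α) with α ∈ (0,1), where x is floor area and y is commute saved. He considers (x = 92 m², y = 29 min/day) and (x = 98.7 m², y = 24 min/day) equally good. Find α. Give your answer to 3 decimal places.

α ≈ 0.729

Indifference: 92^α · 29^(1−α) = 98.7^α · 24^(1−α).
Rearrange to (92/98.7)^α = (24/29)^(1−α) and take logs: α·-0.070296 = (1−α)·-0.189242.
So α/(1−α) = (-0.189242)/(-0.070296) = 2.692074, and α = 2.692074/3.692074 ≈ 0.729.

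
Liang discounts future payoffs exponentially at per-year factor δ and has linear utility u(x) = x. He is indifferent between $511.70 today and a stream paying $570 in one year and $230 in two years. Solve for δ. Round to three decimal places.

δ ≈ 0.700

The stream is worth 570δ + 230δ² today, so 570δ + 230δ² = 511.70.
That is, 230δ² + 570δ − 511.70 = 0, a quadratic in δ.
The positive root is δ = [−570 + √(570² + 4·230·511.70)] / (2·230) = (−570 + 892.000)/460 ≈ 0.700.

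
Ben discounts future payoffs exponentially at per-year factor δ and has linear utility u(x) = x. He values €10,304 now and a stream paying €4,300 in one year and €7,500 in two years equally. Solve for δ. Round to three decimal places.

Present value of the stream is 4300·δ + 7500·δ². Indifference gives 4300δ + 7500δ² = 10304.
Rearranged: 7500δ² + 4300δ − 10304 = 0.
By the quadratic formula (taking the positive root), δ = (−4300 + √327610000.00) / 15000 ≈ 0.920.

δ ≈ 0.920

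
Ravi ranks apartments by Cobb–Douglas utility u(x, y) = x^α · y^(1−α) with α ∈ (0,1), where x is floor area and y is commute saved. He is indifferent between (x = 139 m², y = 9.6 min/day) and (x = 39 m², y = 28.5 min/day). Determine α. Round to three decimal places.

Indifference: 139^α · 9.6^(1−α) = 39^α · 28.5^(1−α).
Rearrange to (139/39)^α = (28.5/9.6)^(1−α) and take logs: α·1.270912 = (1−α)·1.088141.
With A = 1.270912 and B = 1.088141: α·A = (1−α)·B, so α = B/(A+B) = 1.088141/2.359053 ≈ 0.461.

α ≈ 0.461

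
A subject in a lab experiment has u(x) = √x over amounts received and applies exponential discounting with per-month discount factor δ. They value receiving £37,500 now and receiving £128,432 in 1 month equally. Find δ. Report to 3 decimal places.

δ ≈ 0.540

Indifference means u(37500) = δ · u(128432), so δ = u(37500)/u(128432).
With u(x) = √x: δ = √37500/√128432 = √(37500/128432) = 0.54035.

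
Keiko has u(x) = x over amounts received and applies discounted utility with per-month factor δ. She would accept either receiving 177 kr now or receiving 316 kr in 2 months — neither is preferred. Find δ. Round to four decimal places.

δ ≈ 0.7484

The payoff in 2 months is discounted by δ^2, so u(177) = δ^2·u(316) and δ^2 = u(177)/u(316).
With u(x) = x: δ^2 = 177/316 = 0.56013.
So δ = 0.56013^(1/2) ≈ 0.7484.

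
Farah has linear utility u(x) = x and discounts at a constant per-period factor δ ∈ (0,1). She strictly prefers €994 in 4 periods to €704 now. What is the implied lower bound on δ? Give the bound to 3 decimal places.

δ > 0.917

Comparing present values: 704 < δ^4·994.
Dividing by 994: δ^4 > 0.70825. Both sides are positive, so the 4th root keeps the direction.
δ > (704/994)^(1/4) ≈ 0.917.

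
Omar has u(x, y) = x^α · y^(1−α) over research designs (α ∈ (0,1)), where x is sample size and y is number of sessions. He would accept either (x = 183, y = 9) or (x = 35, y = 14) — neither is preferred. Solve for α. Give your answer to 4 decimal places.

Set the two utilities equal: 183^α·9^(1−α) = 35^α·14^(1−α).
(183/35)^α = (14/9)^(1−α); take logs: α·ln(183/35) = (1−α)·ln(14/9), i.e. α·1.6541381 = (1−α)·0.4418328.
Thus α·(2.0959709) = 0.4418328, so α = 0.4418328/2.0959709 ≈ 0.2108.

α ≈ 0.2108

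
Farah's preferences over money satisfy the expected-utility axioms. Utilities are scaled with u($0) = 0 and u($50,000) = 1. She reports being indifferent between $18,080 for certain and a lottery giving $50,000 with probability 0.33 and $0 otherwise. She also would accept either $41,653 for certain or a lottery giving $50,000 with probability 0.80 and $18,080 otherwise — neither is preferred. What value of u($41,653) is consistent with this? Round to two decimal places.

0.87

The first gamble pins u($18,080): it must equal 0.33·1 + 0.67·0 = 0.33.
Chaining: u($41,653) = 0.80·1.00 + 0.20·0.33 = 0.8660.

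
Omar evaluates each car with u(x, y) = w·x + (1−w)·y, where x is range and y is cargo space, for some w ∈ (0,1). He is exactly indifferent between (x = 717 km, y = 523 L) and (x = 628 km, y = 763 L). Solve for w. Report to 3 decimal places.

w = 0.729

Indifference: w·717 + (1−w)·523 = w·628 + (1−w)·763.
Rearranging, 89·w − 240·(1−w) = 0.
The marginal rate of substitution is 240/89, so w = 240/(89+240) = 0.729.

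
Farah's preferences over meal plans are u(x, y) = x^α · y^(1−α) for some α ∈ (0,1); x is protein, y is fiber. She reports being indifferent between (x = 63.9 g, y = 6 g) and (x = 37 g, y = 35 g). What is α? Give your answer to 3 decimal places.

Indifference: 63.9^α · 6^(1−α) = 37^α · 35^(1−α).
Rearrange to (63.9/37)^α = (35/6)^(1−α) and take logs: α·0.546401 = (1−α)·1.763589.
Thus α·(2.309990) = 1.763589, so α = 1.763589/2.309990 ≈ 0.763.

α ≈ 0.763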